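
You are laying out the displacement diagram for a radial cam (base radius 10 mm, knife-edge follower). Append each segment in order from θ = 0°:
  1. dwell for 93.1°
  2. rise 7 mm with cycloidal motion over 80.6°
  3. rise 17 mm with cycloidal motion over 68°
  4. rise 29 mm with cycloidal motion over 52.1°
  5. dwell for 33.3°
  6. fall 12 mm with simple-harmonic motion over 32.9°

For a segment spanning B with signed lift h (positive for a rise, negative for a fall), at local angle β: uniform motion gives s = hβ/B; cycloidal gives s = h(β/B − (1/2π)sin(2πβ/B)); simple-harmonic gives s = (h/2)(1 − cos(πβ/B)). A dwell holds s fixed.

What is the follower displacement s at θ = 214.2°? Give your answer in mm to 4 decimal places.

seg 1 [0°–93.1°] dwell: s stays 0.0000
seg 2 [93.1°–173.7°] cycloidal, h=7: full span → s += 7 → s = 7.0000
seg 3 [173.7°–241.7°] cycloidal, h=17: θ=214.2° here. β=40.5, B=68. 17·(0.5956 − sin(2π·0.5956)/(2π)) = 11.6541 → s = 18.6541

18.6541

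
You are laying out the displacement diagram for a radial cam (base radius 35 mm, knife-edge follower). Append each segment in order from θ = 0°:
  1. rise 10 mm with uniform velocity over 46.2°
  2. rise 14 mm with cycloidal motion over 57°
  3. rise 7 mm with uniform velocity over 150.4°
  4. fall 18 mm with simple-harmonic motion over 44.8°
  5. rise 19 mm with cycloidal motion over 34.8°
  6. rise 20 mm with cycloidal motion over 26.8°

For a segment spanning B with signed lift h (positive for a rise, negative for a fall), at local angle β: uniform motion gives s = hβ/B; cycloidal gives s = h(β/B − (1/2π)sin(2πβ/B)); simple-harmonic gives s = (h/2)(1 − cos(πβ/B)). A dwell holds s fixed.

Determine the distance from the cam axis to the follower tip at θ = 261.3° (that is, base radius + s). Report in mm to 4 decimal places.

seg 1 [0°–46.2°] uniform, h=10: full span → s += 10 → s = 10.0000
seg 2 [46.2°–103.2°] cycloidal, h=14: full span → s += 14 → s = 24.0000
seg 3 [103.2°–253.6°] uniform, h=7: full span → s += 7 → s = 31.0000
seg 4 [253.6°–298.4°] simple-harmonic, h=-18: θ=261.3° here. β=7.7, B=44.8. -18/2·(1 − cos(π·0.1719)) = -1.2804 → s = 29.7196
radial distance = base radius + s = 35 + 29.7196 = 64.7196

64.7196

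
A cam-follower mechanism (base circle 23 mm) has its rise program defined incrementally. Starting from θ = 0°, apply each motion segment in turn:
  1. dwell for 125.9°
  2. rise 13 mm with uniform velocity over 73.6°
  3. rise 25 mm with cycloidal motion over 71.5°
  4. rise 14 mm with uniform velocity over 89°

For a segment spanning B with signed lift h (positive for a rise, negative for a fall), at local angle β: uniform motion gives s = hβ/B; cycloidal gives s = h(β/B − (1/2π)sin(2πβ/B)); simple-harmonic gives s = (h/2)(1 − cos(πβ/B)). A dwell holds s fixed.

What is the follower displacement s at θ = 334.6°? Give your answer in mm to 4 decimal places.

seg 1 [0°–125.9°] dwell: s stays 0.0000
seg 2 [125.9°–199.5°] uniform, h=13: full span → s += 13 → s = 13.0000
seg 3 [199.5°–271°] cycloidal, h=25: full span → s += 25 → s = 38.0000
seg 4 [271°–360°] uniform, h=14: θ=334.6° here. β=63.6, B=89. 14·63.6/89 = 10.0045 → s = 48.0045

48.0045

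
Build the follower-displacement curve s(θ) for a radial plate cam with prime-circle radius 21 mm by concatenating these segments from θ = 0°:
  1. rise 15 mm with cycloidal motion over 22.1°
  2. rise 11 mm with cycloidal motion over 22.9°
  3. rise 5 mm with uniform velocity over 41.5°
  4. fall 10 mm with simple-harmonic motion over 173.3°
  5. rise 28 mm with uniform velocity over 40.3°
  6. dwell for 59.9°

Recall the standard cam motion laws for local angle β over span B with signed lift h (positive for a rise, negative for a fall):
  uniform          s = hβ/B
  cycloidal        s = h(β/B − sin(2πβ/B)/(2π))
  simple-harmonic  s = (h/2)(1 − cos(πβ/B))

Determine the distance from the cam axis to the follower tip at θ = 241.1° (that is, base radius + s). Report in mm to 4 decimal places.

seg 1 [0°–22.1°] cycloidal, h=15: full span → s += 15 → s = 15.0000
seg 2 [22.1°–45°] cycloidal, h=11: full span → s += 11 → s = 26.0000
seg 3 [45°–86.5°] uniform, h=5: full span → s += 5 → s = 31.0000
seg 4 [86.5°–259.8°] simple-harmonic, h=-10: θ=241.1° here. β=154.6, B=173.3. -10/2·(1 − cos(π·0.8921)) = -9.7154 → s = 21.2846
radial distance = base radius + s = 21 + 21.2846 = 42.2846

42.2846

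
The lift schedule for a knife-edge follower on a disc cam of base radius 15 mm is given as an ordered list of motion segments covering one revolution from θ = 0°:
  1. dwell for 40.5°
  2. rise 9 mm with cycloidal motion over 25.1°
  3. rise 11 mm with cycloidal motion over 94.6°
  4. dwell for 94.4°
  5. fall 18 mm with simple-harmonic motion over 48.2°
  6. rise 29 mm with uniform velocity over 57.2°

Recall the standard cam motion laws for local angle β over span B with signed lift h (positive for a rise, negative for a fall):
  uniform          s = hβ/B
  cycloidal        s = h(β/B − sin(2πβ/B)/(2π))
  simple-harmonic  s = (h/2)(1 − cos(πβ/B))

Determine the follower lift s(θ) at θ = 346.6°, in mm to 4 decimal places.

seg 1 [0°–40.5°] dwell: s stays 0.0000
seg 2 [40.5°–65.6°] cycloidal, h=9: full span → s += 9 → s = 9.0000
seg 3 [65.6°–160.2°] cycloidal, h=11: full span → s += 11 → s = 20.0000
seg 4 [160.2°–254.6°] dwell: s stays 20.0000
seg 5 [254.6°–302.8°] simple-harmonic, h=-18: full span → s += -18 → s = 2.0000
seg 6 [302.8°–360°] uniform, h=29: θ=346.6° here. β=43.8, B=57.2. 29·43.8/57.2 = 22.2063 → s = 24.2063

24.2063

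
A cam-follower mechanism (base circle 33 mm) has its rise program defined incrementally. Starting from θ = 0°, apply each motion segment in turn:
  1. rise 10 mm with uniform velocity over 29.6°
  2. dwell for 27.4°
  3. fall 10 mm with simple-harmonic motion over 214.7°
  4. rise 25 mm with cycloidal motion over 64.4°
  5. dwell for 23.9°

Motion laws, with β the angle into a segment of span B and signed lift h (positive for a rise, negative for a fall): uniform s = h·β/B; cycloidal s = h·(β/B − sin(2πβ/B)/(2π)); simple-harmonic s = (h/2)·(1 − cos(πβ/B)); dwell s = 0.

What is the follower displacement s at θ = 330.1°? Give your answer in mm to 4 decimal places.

seg 1 [0°–29.6°] uniform, h=10: full span → s += 10 → s = 10.0000
seg 2 [29.6°–57°] dwell: s stays 10.0000
seg 3 [57°–271.7°] simple-harmonic, h=-10: full span → s += -10 → s = 0.0000
seg 4 [271.7°–336.1°] cycloidal, h=25: θ=330.1° here. β=58.4, B=64.4. 25·(0.9068 − sin(2π·0.9068)/(2π)) = 24.8692 → s = 24.8692

24.8692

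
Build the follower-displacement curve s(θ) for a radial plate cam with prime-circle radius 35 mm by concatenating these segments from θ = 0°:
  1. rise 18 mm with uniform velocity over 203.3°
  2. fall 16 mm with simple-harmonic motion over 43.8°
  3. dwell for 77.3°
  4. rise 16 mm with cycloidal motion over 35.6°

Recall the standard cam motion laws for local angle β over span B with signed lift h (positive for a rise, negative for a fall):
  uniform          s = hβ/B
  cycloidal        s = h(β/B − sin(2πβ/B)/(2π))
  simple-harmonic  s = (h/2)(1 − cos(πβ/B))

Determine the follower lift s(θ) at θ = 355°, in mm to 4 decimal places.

seg 1 [0°–203.3°] uniform, h=18: full span → s += 18 → s = 18.0000
seg 2 [203.3°–247.1°] simple-harmonic, h=-16: full span → s += -16 → s = 2.0000
seg 3 [247.1°–324.4°] dwell: s stays 2.0000
seg 4 [324.4°–360°] cycloidal, h=16: θ=355° here. β=30.6, B=35.6. 16·(0.8596 − sin(2π·0.8596)/(2π)) = 15.7195 → s = 17.7195

17.7195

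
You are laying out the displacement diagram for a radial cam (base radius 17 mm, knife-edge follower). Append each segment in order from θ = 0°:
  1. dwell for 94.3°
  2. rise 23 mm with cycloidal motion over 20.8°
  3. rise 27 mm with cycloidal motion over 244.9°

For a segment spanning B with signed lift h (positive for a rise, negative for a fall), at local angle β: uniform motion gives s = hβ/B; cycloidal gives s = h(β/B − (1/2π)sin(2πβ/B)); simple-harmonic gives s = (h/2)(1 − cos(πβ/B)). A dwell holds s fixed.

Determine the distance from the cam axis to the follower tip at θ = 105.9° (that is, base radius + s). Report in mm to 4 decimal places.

seg 1 [0°–94.3°] dwell: s stays 0.0000
seg 2 [94.3°–115.1°] cycloidal, h=23: θ=105.9° here. β=11.6, B=20.8. 23·(0.5577 − sin(2π·0.5577)/(2π)) = 14.1250 → s = 14.1250
radial distance = base radius + s = 17 + 14.1250 = 31.1250

31.1250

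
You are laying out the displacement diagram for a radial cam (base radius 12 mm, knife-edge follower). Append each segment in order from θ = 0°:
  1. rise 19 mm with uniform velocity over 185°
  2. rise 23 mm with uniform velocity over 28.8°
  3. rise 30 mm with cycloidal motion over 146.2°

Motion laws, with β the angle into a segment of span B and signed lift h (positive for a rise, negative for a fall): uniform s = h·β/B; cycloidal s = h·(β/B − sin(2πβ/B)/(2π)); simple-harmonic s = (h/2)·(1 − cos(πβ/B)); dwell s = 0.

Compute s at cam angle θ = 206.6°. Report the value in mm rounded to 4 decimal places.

seg 1 [0°–185°] uniform, h=19: full span → s += 19 → s = 19.0000
seg 2 [185°–213.8°] uniform, h=23: θ=206.6° here. β=21.6, B=28.8. 23·21.6/28.8 = 17.2500 → s = 36.2500

36.2500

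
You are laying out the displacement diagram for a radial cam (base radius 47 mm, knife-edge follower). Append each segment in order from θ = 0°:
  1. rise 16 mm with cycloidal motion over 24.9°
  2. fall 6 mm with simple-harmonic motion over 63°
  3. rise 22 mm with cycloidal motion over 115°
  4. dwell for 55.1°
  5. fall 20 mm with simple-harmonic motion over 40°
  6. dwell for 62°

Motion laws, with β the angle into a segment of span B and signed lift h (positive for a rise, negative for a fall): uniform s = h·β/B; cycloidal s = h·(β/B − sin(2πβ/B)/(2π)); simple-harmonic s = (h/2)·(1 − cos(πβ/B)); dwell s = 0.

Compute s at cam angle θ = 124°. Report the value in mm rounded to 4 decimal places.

seg 1 [0°–24.9°] cycloidal, h=16: full span → s += 16 → s = 16.0000
seg 2 [24.9°–87.9°] simple-harmonic, h=-6: full span → s += -6 → s = 10.0000
seg 3 [87.9°–202.9°] cycloidal, h=22: θ=124° here. β=36.1, B=115. 22·(0.3139 − sin(2π·0.3139)/(2π)) = 3.6832 → s = 13.6832

13.6832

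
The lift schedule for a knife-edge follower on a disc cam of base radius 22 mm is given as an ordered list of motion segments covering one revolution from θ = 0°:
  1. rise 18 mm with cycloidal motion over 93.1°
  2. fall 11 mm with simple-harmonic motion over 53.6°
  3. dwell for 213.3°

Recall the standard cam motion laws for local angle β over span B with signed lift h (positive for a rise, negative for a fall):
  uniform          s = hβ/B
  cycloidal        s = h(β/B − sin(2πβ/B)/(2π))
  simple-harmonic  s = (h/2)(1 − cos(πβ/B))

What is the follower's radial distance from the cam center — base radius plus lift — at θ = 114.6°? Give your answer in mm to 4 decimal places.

seg 1 [0°–93.1°] cycloidal, h=18: full span → s += 18 → s = 18.0000
seg 2 [93.1°–146.7°] simple-harmonic, h=-11: θ=114.6° here. β=21.5, B=53.6. -11/2·(1 − cos(π·0.4011)) = -3.8188 → s = 14.1812
radial distance = base radius + s = 22 + 14.1812 = 36.1812

36.1812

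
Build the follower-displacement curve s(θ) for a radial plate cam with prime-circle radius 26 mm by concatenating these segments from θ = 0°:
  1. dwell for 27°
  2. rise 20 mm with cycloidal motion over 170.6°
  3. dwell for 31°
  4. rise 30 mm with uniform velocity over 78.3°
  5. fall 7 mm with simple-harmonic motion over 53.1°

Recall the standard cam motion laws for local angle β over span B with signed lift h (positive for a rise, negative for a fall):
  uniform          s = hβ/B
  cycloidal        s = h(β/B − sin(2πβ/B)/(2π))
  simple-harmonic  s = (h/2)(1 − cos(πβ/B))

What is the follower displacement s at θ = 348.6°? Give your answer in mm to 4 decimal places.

seg 1 [0°–27°] dwell: s stays 0.0000
seg 2 [27°–197.6°] cycloidal, h=20: full span → s += 20 → s = 20.0000
seg 3 [197.6°–228.6°] dwell: s stays 20.0000
seg 4 [228.6°–306.9°] uniform, h=30: full span → s += 30 → s = 50.0000
seg 5 [306.9°–360°] simple-harmonic, h=-7: θ=348.6° here. β=41.7, B=53.1. -7/2·(1 − cos(π·0.7853)) = -6.2336 → s = 43.7664

43.7664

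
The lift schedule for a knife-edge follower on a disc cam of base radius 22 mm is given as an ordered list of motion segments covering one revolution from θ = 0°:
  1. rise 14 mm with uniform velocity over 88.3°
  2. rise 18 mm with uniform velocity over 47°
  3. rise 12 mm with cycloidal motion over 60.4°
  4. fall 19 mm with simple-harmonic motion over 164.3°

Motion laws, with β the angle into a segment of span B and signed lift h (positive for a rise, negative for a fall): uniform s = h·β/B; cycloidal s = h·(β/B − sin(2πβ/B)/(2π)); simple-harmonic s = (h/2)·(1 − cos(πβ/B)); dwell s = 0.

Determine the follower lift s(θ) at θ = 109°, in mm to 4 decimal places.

seg 1 [0°–88.3°] uniform, h=14: full span → s += 14 → s = 14.0000
seg 2 [88.3°–135.3°] uniform, h=18: θ=109° here. β=20.7, B=47. 18·20.7/47 = 7.9277 → s = 21.9277

21.9277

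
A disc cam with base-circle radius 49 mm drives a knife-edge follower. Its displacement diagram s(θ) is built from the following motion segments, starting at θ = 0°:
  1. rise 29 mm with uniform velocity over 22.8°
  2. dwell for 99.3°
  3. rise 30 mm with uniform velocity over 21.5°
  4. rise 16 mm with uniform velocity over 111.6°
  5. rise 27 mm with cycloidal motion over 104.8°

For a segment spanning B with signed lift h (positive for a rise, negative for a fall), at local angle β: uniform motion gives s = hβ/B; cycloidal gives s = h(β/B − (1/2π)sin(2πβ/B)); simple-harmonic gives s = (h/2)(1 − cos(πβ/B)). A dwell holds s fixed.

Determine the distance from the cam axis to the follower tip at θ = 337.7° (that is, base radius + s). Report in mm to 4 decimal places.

seg 1 [0°–22.8°] uniform, h=29: full span → s += 29 → s = 29.0000
seg 2 [22.8°–122.1°] dwell: s stays 29.0000
seg 3 [122.1°–143.6°] uniform, h=30: full span → s += 30 → s = 59.0000
seg 4 [143.6°–255.2°] uniform, h=16: full span → s += 16 → s = 75.0000
seg 5 [255.2°–360°] cycloidal, h=27: θ=337.7° here. β=82.5, B=104.8. 27·(0.7872 − sin(2π·0.7872)/(2π)) = 25.4350 → s = 100.4350
radial distance = base radius + s = 49 + 100.4350 = 149.4350

149.4350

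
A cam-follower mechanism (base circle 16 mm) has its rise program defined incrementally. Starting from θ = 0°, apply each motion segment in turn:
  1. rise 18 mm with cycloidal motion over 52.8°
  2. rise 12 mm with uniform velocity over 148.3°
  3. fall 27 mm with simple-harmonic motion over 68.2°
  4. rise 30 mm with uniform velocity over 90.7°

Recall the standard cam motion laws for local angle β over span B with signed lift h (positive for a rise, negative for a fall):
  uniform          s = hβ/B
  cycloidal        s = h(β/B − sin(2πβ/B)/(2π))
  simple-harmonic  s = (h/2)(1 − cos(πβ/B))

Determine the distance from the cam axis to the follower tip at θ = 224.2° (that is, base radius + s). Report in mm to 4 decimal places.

seg 1 [0°–52.8°] cycloidal, h=18: full span → s += 18 → s = 18.0000
seg 2 [52.8°–201.1°] uniform, h=12: full span → s += 12 → s = 30.0000
seg 3 [201.1°–269.3°] simple-harmonic, h=-27: θ=224.2° here. β=23.1, B=68.2. -27/2·(1 − cos(π·0.3387)) = -6.9484 → s = 23.0516
radial distance = base radius + s = 16 + 23.0516 = 39.0516

39.0516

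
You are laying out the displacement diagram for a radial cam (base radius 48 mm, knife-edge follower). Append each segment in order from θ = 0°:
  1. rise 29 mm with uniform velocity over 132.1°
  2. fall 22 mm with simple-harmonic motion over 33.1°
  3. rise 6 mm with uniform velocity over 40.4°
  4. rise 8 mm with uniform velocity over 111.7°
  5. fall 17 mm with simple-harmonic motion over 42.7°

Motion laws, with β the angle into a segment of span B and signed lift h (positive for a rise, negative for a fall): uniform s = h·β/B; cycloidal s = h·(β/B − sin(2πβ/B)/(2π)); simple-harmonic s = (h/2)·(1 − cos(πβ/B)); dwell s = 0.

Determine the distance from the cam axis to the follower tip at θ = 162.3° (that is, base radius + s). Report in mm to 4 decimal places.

seg 1 [0°–132.1°] uniform, h=29: full span → s += 29 → s = 29.0000
seg 2 [132.1°–165.2°] simple-harmonic, h=-22: θ=162.3° here. β=30.2, B=33.1. -22/2·(1 − cos(π·0.9124)) = -21.5859 → s = 7.4141
radial distance = base radius + s = 48 + 7.4141 = 55.4141

55.4141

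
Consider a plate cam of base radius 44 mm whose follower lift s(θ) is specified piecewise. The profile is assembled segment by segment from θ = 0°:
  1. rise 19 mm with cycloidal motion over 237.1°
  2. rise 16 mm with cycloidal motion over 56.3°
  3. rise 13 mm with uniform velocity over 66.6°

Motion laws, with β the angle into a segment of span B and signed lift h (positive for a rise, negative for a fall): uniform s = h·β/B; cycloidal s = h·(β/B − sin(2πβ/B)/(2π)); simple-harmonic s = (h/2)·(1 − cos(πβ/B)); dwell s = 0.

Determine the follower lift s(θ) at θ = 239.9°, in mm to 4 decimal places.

seg 1 [0°–237.1°] cycloidal, h=19: full span → s += 19 → s = 19.0000
seg 2 [237.1°–293.4°] cycloidal, h=16: θ=239.9° here. β=2.8, B=56.3. 16·(0.0497 − sin(2π·0.0497)/(2π)) = 0.0129 → s = 19.0129

19.0129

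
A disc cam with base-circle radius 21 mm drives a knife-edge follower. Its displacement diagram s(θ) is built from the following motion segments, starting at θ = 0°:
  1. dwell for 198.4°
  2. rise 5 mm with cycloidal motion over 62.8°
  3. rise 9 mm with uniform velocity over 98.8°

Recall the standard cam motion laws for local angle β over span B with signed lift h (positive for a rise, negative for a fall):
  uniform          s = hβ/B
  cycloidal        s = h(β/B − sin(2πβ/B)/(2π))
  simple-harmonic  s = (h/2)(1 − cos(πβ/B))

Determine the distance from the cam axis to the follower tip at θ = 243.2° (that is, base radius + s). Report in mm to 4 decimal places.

seg 1 [0°–198.4°] dwell: s stays 0.0000
seg 2 [198.4°–261.2°] cycloidal, h=5: θ=243.2° here. β=44.8, B=62.8. 5·(0.7134 − sin(2π·0.7134)/(2π)) = 4.3417 → s = 4.3417
radial distance = base radius + s = 21 + 4.3417 = 25.3417

25.3417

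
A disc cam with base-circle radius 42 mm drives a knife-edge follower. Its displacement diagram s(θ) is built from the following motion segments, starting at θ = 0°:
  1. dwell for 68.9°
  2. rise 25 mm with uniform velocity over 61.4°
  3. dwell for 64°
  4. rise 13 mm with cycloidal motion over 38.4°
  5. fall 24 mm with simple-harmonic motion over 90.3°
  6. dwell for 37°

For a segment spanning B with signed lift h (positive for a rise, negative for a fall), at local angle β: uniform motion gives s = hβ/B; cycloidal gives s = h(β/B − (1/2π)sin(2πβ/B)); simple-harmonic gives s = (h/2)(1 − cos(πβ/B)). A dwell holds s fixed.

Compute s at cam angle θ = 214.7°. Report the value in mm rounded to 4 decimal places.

seg 1 [0°–68.9°] dwell: s stays 0.0000
seg 2 [68.9°–130.3°] uniform, h=25: full span → s += 25 → s = 25.0000
seg 3 [130.3°–194.3°] dwell: s stays 25.0000
seg 4 [194.3°–232.7°] cycloidal, h=13: θ=214.7° here. β=20.4, B=38.4. 13·(0.5312 − sin(2π·0.5312)/(2π)) = 7.3099 → s = 32.3099

32.3099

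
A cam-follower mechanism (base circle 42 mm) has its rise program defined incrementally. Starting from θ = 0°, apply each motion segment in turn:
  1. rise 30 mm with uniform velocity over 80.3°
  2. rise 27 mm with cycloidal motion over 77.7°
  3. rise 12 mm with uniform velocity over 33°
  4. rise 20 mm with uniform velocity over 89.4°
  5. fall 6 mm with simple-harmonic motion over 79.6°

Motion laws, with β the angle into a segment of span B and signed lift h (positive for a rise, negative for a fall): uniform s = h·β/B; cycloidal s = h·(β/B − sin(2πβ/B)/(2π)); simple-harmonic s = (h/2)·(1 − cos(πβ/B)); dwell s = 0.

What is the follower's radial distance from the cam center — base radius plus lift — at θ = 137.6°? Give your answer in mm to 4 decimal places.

seg 1 [0°–80.3°] uniform, h=30: full span → s += 30 → s = 30.0000
seg 2 [80.3°–158°] cycloidal, h=27: θ=137.6° here. β=57.3, B=77.7. 27·(0.7375 − sin(2π·0.7375)/(2π)) = 24.1950 → s = 54.1950
radial distance = base radius + s = 42 + 54.1950 = 96.1950

96.1950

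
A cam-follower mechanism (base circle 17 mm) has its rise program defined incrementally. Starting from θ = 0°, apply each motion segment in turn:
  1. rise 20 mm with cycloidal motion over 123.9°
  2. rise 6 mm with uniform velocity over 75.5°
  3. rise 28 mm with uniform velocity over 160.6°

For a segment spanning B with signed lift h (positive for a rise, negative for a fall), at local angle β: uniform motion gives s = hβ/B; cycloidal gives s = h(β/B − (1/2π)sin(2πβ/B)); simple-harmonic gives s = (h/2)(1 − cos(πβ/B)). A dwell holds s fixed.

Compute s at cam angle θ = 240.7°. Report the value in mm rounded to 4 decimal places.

seg 1 [0°–123.9°] cycloidal, h=20: full span → s += 20 → s = 20.0000
seg 2 [123.9°–199.4°] uniform, h=6: full span → s += 6 → s = 26.0000
seg 3 [199.4°–360°] uniform, h=28: θ=240.7° here. β=41.3, B=160.6. 28·41.3/160.6 = 7.2005 → s = 33.2005

33.2005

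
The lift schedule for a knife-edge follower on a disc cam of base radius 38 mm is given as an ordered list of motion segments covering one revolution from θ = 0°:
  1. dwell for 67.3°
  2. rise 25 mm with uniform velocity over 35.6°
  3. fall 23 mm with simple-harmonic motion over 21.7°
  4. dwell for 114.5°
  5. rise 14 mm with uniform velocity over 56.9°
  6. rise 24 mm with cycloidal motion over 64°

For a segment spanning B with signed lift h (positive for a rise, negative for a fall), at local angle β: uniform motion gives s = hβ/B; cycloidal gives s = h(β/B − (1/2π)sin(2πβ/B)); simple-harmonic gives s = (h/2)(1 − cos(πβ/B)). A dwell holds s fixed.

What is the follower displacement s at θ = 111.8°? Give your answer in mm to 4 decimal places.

seg 1 [0°–67.3°] dwell: s stays 0.0000
seg 2 [67.3°–102.9°] uniform, h=25: full span → s += 25 → s = 25.0000
seg 3 [102.9°–124.6°] simple-harmonic, h=-23: θ=111.8° here. β=8.9, B=21.7. -23/2·(1 − cos(π·0.4101)) = -8.2964 → s = 16.7036

16.7036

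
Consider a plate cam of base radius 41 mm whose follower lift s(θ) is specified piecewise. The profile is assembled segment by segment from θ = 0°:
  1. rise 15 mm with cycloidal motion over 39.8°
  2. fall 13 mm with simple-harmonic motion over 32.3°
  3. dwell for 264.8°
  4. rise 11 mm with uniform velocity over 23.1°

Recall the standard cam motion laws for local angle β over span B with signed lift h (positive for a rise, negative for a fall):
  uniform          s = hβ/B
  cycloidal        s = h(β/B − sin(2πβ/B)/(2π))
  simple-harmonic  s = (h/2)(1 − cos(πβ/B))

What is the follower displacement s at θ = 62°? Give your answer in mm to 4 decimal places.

seg 1 [0°–39.8°] cycloidal, h=15: full span → s += 15 → s = 15.0000
seg 2 [39.8°–72.1°] simple-harmonic, h=-13: θ=62° here. β=22.2, B=32.3. -13/2·(1 − cos(π·0.6873)) = -10.1079 → s = 4.8921

4.8921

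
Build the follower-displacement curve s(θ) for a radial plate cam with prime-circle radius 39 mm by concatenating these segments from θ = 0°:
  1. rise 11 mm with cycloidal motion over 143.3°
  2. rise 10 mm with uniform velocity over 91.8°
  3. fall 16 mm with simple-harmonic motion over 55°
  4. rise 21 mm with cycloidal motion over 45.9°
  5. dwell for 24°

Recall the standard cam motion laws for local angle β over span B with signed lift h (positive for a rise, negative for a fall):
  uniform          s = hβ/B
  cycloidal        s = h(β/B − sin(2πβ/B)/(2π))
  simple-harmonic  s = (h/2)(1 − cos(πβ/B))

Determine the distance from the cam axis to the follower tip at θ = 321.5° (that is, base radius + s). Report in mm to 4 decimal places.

seg 1 [0°–143.3°] cycloidal, h=11: full span → s += 11 → s = 11.0000
seg 2 [143.3°–235.1°] uniform, h=10: full span → s += 10 → s = 21.0000
seg 3 [235.1°–290.1°] simple-harmonic, h=-16: full span → s += -16 → s = 5.0000
seg 4 [290.1°–336°] cycloidal, h=21: θ=321.5° here. β=31.4, B=45.9. 21·(0.6841 − sin(2π·0.6841)/(2π)) = 17.4258 → s = 22.4258
radial distance = base radius + s = 39 + 22.4258 = 61.4258

61.4258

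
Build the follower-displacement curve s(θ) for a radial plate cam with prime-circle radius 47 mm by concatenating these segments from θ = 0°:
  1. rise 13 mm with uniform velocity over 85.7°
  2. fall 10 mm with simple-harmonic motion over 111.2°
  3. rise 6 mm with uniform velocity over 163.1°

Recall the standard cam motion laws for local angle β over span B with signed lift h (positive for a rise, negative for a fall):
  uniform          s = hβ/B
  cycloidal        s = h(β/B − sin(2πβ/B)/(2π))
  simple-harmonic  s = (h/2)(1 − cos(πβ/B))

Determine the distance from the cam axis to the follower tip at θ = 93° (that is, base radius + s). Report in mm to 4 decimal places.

seg 1 [0°–85.7°] uniform, h=13: full span → s += 13 → s = 13.0000
seg 2 [85.7°–196.9°] simple-harmonic, h=-10: θ=93° here. β=7.3, B=111.2. -10/2·(1 − cos(π·0.0656)) = -0.1060 → s = 12.8940
radial distance = base radius + s = 47 + 12.8940 = 59.8940

59.8940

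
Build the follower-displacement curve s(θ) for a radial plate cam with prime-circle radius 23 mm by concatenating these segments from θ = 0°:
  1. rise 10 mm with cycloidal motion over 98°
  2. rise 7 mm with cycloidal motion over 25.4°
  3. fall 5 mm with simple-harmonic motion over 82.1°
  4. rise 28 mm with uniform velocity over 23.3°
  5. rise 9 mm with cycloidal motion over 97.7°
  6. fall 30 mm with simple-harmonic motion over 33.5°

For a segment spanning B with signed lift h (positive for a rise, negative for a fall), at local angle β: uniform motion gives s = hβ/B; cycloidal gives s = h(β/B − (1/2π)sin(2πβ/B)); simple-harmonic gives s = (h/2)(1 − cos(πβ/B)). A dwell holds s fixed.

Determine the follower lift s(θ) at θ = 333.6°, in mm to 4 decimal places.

seg 1 [0°–98°] cycloidal, h=10: full span → s += 10 → s = 10.0000
seg 2 [98°–123.4°] cycloidal, h=7: full span → s += 7 → s = 17.0000
seg 3 [123.4°–205.5°] simple-harmonic, h=-5: full span → s += -5 → s = 12.0000
seg 4 [205.5°–228.8°] uniform, h=28: full span → s += 28 → s = 40.0000
seg 5 [228.8°–326.5°] cycloidal, h=9: full span → s += 9 → s = 49.0000
seg 6 [326.5°–360°] simple-harmonic, h=-30: θ=333.6° here. β=7.1, B=33.5. -30/2·(1 − cos(π·0.2119)) = -3.2039 → s = 45.7961

45.7961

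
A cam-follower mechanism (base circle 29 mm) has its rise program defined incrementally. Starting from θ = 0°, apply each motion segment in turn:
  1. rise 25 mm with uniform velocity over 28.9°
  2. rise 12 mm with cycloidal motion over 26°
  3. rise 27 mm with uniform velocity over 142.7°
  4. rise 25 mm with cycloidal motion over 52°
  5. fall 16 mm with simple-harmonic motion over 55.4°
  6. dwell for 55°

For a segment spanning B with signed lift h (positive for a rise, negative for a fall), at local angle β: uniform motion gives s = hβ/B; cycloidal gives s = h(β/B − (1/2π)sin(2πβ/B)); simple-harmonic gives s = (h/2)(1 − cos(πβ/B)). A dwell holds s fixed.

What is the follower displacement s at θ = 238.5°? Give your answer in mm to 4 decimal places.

seg 1 [0°–28.9°] uniform, h=25: full span → s += 25 → s = 25.0000
seg 2 [28.9°–54.9°] cycloidal, h=12: full span → s += 12 → s = 37.0000
seg 3 [54.9°–197.6°] uniform, h=27: full span → s += 27 → s = 64.0000
seg 4 [197.6°–249.6°] cycloidal, h=25: θ=238.5° here. β=40.9, B=52. 25·(0.7865 − sin(2π·0.7865)/(2π)) = 23.5379 → s = 87.5379

87.5379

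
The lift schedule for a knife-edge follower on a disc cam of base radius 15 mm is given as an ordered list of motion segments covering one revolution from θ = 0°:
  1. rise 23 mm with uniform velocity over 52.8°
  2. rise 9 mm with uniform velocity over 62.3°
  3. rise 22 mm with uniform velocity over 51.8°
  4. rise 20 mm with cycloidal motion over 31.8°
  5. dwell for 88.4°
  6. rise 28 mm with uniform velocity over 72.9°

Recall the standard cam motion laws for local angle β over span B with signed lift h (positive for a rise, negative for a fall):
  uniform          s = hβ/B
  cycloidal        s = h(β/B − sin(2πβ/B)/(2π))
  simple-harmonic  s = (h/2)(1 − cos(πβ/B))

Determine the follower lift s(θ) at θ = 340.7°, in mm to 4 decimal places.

seg 1 [0°–52.8°] uniform, h=23: full span → s += 23 → s = 23.0000
seg 2 [52.8°–115.1°] uniform, h=9: full span → s += 9 → s = 32.0000
seg 3 [115.1°–166.9°] uniform, h=22: full span → s += 22 → s = 54.0000
seg 4 [166.9°–198.7°] cycloidal, h=20: full span → s += 20 → s = 74.0000
seg 5 [198.7°–287.1°] dwell: s stays 74.0000
seg 6 [287.1°–360°] uniform, h=28: θ=340.7° here. β=53.6, B=72.9. 28·53.6/72.9 = 20.5871 → s = 94.5871

94.5871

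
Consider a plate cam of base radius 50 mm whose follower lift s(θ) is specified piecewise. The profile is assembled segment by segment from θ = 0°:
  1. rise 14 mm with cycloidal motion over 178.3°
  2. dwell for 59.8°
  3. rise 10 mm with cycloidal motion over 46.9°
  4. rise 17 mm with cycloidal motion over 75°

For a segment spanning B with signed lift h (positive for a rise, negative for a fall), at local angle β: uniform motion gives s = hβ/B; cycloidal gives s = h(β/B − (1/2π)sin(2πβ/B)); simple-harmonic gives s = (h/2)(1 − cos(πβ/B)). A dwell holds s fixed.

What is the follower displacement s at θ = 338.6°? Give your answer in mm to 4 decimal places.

seg 1 [0°–178.3°] cycloidal, h=14: full span → s += 14 → s = 14.0000
seg 2 [178.3°–238.1°] dwell: s stays 14.0000
seg 3 [238.1°–285°] cycloidal, h=10: full span → s += 10 → s = 24.0000
seg 4 [285°–360°] cycloidal, h=17: θ=338.6° here. β=53.6, B=75. 17·(0.7147 − sin(2π·0.7147)/(2π)) = 14.7886 → s = 38.7886

38.7886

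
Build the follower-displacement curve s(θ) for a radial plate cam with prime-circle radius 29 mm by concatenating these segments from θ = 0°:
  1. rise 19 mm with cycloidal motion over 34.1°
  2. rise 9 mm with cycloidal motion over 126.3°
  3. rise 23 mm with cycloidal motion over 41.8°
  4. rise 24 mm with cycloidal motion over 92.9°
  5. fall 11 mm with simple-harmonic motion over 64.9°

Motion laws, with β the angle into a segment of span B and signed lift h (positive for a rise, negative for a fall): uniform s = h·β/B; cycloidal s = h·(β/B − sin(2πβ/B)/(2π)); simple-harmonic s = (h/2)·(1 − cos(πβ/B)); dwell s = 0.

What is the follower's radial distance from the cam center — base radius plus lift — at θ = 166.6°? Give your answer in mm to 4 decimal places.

seg 1 [0°–34.1°] cycloidal, h=19: full span → s += 19 → s = 19.0000
seg 2 [34.1°–160.4°] cycloidal, h=9: full span → s += 9 → s = 28.0000
seg 3 [160.4°–202.2°] cycloidal, h=23: θ=166.6° here. β=6.2, B=41.8. 23·(0.1483 − sin(2π·0.1483)/(2π)) = 0.4728 → s = 28.4728
radial distance = base radius + s = 29 + 28.4728 = 57.4728

57.4728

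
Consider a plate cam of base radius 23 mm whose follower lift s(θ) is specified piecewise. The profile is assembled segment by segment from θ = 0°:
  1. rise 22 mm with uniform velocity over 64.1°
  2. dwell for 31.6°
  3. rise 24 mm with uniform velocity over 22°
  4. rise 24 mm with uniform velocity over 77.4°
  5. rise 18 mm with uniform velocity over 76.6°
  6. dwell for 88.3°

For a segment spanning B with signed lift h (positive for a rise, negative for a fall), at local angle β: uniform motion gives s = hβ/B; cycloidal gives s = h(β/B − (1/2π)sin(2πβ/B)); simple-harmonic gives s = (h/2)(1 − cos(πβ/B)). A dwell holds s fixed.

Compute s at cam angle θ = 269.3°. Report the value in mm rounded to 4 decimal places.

seg 1 [0°–64.1°] uniform, h=22: full span → s += 22 → s = 22.0000
seg 2 [64.1°–95.7°] dwell: s stays 22.0000
seg 3 [95.7°–117.7°] uniform, h=24: full span → s += 24 → s = 46.0000
seg 4 [117.7°–195.1°] uniform, h=24: full span → s += 24 → s = 70.0000
seg 5 [195.1°–271.7°] uniform, h=18: θ=269.3° here. β=74.2, B=76.6. 18·74.2/76.6 = 17.4360 → s = 87.4360

87.4360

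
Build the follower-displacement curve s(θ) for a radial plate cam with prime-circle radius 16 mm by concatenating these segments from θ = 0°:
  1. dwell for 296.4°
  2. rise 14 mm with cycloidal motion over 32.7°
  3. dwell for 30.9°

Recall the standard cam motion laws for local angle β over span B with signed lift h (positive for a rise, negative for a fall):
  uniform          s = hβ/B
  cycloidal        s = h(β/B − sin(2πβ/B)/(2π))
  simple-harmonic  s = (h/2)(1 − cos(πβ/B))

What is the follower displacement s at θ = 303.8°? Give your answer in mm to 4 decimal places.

seg 1 [0°–296.4°] dwell: s stays 0.0000
seg 2 [296.4°–329.1°] cycloidal, h=14: θ=303.8° here. β=7.4, B=32.7. 14·(0.2263 − sin(2π·0.2263)/(2π)) = 0.9647 → s = 0.9647

0.9647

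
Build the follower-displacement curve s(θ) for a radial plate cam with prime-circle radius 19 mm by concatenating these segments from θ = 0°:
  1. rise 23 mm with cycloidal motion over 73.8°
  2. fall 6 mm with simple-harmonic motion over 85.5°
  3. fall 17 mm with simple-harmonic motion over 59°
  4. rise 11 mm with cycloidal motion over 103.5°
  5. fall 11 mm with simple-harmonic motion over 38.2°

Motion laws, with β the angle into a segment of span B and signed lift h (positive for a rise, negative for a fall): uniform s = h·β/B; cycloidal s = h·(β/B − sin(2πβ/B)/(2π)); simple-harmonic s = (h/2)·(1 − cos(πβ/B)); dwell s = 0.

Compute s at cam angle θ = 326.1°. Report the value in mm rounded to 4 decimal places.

seg 1 [0°–73.8°] cycloidal, h=23: full span → s += 23 → s = 23.0000
seg 2 [73.8°–159.3°] simple-harmonic, h=-6: full span → s += -6 → s = 17.0000
seg 3 [159.3°–218.3°] simple-harmonic, h=-17: full span → s += -17 → s = 0.0000
seg 4 [218.3°–321.8°] cycloidal, h=11: full span → s += 11 → s = 11.0000
seg 5 [321.8°–360°] simple-harmonic, h=-11: θ=326.1° here. β=4.3, B=38.2. -11/2·(1 − cos(π·0.1126)) = -0.3403 → s = 10.6597

10.6597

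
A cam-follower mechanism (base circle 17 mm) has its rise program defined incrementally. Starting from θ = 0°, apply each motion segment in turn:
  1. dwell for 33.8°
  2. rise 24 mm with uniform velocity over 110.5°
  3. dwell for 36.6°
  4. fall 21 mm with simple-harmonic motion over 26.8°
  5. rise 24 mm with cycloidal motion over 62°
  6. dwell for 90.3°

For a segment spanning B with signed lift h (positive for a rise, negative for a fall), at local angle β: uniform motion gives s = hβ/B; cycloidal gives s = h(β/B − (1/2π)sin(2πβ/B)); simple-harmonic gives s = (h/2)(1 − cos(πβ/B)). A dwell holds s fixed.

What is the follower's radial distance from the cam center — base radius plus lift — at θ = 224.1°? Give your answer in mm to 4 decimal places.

seg 1 [0°–33.8°] dwell: s stays 0.0000
seg 2 [33.8°–144.3°] uniform, h=24: full span → s += 24 → s = 24.0000
seg 3 [144.3°–180.9°] dwell: s stays 24.0000
seg 4 [180.9°–207.7°] simple-harmonic, h=-21: full span → s += -21 → s = 3.0000
seg 5 [207.7°–269.7°] cycloidal, h=24: θ=224.1° here. β=16.4, B=62. 24·(0.2645 − sin(2π·0.2645)/(2π)) = 2.5445 → s = 5.5445
radial distance = base radius + s = 17 + 5.5445 = 22.5445

22.5445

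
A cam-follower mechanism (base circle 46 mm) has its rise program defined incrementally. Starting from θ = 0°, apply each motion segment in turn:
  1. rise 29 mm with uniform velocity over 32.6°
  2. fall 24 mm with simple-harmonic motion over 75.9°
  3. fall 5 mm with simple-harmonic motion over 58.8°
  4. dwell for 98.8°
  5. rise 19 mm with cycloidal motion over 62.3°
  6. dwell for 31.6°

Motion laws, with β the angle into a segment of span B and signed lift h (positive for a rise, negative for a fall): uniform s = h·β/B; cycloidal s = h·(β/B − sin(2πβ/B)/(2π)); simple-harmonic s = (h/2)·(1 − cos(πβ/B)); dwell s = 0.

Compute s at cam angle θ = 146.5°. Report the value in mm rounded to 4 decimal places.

seg 1 [0°–32.6°] uniform, h=29: full span → s += 29 → s = 29.0000
seg 2 [32.6°–108.5°] simple-harmonic, h=-24: full span → s += -24 → s = 5.0000
seg 3 [108.5°–167.3°] simple-harmonic, h=-5: θ=146.5° here. β=38, B=58.8. -5/2·(1 − cos(π·0.6463)) = -3.6087 → s = 1.3913

1.3913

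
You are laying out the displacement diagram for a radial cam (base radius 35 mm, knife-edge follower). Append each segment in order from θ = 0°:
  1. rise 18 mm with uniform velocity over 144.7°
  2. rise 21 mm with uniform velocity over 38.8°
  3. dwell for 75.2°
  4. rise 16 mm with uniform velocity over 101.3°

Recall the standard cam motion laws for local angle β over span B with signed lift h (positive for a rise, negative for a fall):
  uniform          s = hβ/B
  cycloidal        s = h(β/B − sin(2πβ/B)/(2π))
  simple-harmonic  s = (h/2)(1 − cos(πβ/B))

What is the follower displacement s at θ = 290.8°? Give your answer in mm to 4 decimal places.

seg 1 [0°–144.7°] uniform, h=18: full span → s += 18 → s = 18.0000
seg 2 [144.7°–183.5°] uniform, h=21: full span → s += 21 → s = 39.0000
seg 3 [183.5°–258.7°] dwell: s stays 39.0000
seg 4 [258.7°–360°] uniform, h=16: θ=290.8° here. β=32.1, B=101.3. 16·32.1/101.3 = 5.0701 → s = 44.0701

44.0701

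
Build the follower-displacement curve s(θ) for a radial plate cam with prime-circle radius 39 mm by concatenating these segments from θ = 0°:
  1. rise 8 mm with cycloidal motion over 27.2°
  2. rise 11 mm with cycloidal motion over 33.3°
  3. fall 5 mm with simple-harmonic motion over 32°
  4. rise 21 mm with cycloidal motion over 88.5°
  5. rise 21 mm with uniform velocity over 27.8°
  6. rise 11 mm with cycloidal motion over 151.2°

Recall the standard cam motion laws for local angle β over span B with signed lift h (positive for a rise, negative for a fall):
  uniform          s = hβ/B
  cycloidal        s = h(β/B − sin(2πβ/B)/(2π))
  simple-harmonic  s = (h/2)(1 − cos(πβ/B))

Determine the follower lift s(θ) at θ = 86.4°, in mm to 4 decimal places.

seg 1 [0°–27.2°] cycloidal, h=8: full span → s += 8 → s = 8.0000
seg 2 [27.2°–60.5°] cycloidal, h=11: full span → s += 11 → s = 19.0000
seg 3 [60.5°–92.5°] simple-harmonic, h=-5: θ=86.4° here. β=25.9, B=32. -5/2·(1 − cos(π·0.8094)) = -4.5649 → s = 14.4351

14.4351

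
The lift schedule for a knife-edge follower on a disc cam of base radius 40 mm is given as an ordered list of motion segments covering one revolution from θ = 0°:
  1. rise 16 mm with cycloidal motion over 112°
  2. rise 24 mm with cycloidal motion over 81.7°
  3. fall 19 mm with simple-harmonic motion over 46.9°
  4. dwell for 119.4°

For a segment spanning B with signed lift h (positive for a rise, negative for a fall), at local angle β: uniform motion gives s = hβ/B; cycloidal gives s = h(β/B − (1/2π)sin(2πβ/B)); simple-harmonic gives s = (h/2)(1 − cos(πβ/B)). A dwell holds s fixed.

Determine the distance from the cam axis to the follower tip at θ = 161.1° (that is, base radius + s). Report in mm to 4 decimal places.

seg 1 [0°–112°] cycloidal, h=16: full span → s += 16 → s = 16.0000
seg 2 [112°–193.7°] cycloidal, h=24: θ=161.1° here. β=49.1, B=81.7. 24·(0.6010 − sin(2π·0.6010)/(2π)) = 16.6876 → s = 32.6876
radial distance = base radius + s = 40 + 32.6876 = 72.6876

72.6876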